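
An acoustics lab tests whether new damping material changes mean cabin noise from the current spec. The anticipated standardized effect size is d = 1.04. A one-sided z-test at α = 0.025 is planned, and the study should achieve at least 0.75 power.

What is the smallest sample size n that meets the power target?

n = 7

For power 0.75 need Φ(δ − z_{0.025}) = 0.75, so δ = z_{0.025} + z_{0.25} = 1.960 + 0.674 = 2.634.
δ = d·√n ⇒ n = (δ/d)² = (2.634 / 1.04)² = 6.42.
Rounding up, n = 7.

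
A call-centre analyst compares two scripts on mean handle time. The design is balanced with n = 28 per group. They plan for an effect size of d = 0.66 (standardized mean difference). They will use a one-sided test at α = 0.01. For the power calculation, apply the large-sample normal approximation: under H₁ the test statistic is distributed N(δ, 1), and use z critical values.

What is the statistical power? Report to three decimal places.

Noncentrality parameter: λ = d·√(n/2) = 0.66 × √(28/2) = 2.4695
Critical value for a one-sided test at α = 0.01: z_α = 2.326.
Power = P(Z > 2.326 − λ) = Φ(0.143) = 0.5569.

Power ≈ 0.557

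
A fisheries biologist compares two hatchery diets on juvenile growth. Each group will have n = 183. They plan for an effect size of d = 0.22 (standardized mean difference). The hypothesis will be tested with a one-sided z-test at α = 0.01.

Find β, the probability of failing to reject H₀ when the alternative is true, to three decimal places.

Noncentrality parameter: δ = d·√(n/2) = 0.22 × √(183/2) = 2.1044
One-sided α = 0.01 → critical value z_{0.01} = 2.326.
Power = P(Z > 2.326 − δ) = Φ(-0.222) = 0.4122.
Type II error: β = 1 − power = 1 − 0.4122 = 0.5878.

β ≈ 0.588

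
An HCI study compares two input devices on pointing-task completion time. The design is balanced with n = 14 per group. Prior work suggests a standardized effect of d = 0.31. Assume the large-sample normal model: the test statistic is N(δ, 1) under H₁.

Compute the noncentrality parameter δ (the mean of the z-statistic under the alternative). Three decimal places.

The noncentrality parameter scales effect size by the design's sample-size factor: δ = d·√(n/2) = 0.31 × √(14/2) = 0.8202

δ ≈ 0.820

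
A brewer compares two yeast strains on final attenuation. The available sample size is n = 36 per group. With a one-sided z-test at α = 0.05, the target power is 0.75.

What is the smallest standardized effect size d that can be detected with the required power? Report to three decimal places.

d ≈ 0.547

Required noncentrality: δ = z_{0.05} + z_{0.25} = 1.645 + 0.674 = 2.319.
δ = d·√(n/2) ⇒ d = δ/√(n/2) = 2.319/√(36/2) = 0.5467.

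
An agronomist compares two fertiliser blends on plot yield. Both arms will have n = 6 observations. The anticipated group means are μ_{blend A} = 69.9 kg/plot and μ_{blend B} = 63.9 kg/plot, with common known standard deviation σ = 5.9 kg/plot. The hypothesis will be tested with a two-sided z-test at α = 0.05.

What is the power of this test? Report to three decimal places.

Power ≈ 0.421

Standardized effect: d = |μ_{blend A} − μ_{blend B}| / σ = |69.9 − 63.9| / 5.9 = 1.0169
Noncentrality parameter: λ = d·√(n/2) = 1.0169 × √(6/2) = 1.7614
Two-sided α = 0.05 → critical value z_{0.025} = 1.960.
Power = Φ(λ − 1.960) + Φ(−λ − 1.960) = Φ(-0.199) + Φ(-3.721) = 0.4213 + 0.0001 = 0.4214.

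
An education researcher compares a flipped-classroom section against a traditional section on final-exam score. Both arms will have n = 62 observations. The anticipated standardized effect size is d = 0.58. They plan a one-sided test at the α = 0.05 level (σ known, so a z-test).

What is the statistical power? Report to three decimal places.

Noncentrality parameter: λ = d·√(n/2) = 0.58 × √(62/2) = 3.2293
Critical value for a one-sided test at α = 0.05: z_α = 1.645.
Power = Φ(λ − 1.645) = Φ(1.584) = 0.9435.

Power ≈ 0.943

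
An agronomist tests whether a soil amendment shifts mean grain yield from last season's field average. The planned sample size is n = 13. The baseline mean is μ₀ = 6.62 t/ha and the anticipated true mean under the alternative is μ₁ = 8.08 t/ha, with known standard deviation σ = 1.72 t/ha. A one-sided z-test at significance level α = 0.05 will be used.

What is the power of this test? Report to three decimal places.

Power ≈ 0.922

Standardized effect: d = |μ₁ − μ₀| / σ = |8.08 − 6.62| / 1.72 = 0.8488
Noncentrality parameter: λ = d·√n = 0.8488 × √13 = 3.0605
One-sided α = 0.05 → critical value z_{0.05} = 1.645.
Power = P(Z > 1.645 − λ) = Φ(1.416) = 0.9216.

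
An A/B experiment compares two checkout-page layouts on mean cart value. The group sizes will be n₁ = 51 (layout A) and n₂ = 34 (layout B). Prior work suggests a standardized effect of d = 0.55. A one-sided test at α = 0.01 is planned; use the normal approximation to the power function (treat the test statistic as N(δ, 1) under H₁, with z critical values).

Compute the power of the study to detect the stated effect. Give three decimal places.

Power ≈ 0.563

Noncentrality parameter: δ = d / √(1/n₁ + 1/n₂) = 0.55 / √(1/51 + 1/34) = 2.4841
One-sided α = 0.01 → critical value z_{0.01} = 2.326.
Power = Φ(δ − 2.326) = Φ(0.158) = 0.5627.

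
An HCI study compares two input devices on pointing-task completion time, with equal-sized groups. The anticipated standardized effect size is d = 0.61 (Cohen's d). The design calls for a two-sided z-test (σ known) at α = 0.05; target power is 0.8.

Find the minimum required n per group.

n = 43 per group

Set Φ(δ − 1.960) = 0.8; then δ − 1.960 = Φ⁻¹(0.8) = 0.842, giving δ = 2.802.
(The Φ(−δ − z_{α/2}) term is vanishingly small for δ > 0 and is dropped in the standard sample-size formula.)
δ = d·√(n/2) ⇒ n = 2(δ/d)² = 2 × (2.802 / 0.61)² = 42.19.
Round up to the next whole unit.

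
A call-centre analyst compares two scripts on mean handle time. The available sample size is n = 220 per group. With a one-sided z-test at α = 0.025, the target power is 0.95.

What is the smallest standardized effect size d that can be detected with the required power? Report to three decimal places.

d ≈ 0.344

Need Φ(δ − 1.960) = 0.95, so δ = 1.960 + 1.645 = 3.605.
δ = d·√(n/2) ⇒ d = δ/√(n/2) = 3.605/√(220/2) = 0.3437.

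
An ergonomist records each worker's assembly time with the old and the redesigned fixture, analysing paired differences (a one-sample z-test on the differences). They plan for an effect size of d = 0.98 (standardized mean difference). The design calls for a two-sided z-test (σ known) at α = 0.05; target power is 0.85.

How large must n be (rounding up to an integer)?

For power 0.85 need Φ(δ − z_{0.025}) = 0.85, so δ = z_{0.025} + z_{0.15} = 1.960 + 1.036 = 2.996.
(The Φ(−δ − z_{α/2}) term is vanishingly small for δ > 0 and is dropped in the standard sample-size formula.)
δ = d·√n ⇒ n = (δ/d)² = (2.996 / 0.98)² = 9.35.
Rounding up, n = 10.

n = 10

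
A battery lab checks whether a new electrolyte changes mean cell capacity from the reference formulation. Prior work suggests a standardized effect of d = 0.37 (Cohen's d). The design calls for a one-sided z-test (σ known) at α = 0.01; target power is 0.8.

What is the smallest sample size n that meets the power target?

For power 0.8 need Φ(δ − z_{0.01}) = 0.8, so δ = z_{0.01} + z_{0.20} = 2.326 + 0.842 = 3.168.
δ = d·√n ⇒ n = (δ/d)² = (3.168 / 0.37)² = 73.31.
Round up to the next whole unit.

n = 74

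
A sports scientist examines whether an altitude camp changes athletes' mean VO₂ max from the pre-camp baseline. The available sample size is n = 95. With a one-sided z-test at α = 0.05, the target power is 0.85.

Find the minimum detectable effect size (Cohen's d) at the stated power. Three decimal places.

d ≈ 0.275

Need Φ(δ − 1.645) = 0.85, so δ = 1.645 + 1.036 = 2.681.
δ = d·√n ⇒ d = δ/√n = 2.681/√95 = 0.2751.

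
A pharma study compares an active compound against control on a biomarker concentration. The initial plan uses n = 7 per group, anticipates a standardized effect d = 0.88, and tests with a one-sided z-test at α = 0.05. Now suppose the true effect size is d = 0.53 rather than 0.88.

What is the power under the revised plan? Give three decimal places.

Power ≈ 0.257

With d = 0.53: δ = d·√(n/2) = 0.53 × √(7/2) = 0.9915. Critical value z_{0.05} = 1.645.
Revised power = Φ(δ − 1.645) = Φ(-0.653) = 0.2568.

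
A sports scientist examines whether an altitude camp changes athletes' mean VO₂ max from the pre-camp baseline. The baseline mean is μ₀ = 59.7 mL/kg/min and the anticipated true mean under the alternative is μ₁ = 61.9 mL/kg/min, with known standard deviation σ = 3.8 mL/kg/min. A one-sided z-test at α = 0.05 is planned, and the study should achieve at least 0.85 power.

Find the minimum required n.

Standardized effect: d = |μ₁ − μ₀| / σ = |61.9 − 59.7| / 3.8 = 0.5789
For power 0.85 need Φ(δ − z_{0.05}) = 0.85, so δ = z_{0.05} + z_{0.15} = 1.645 + 1.036 = 2.681.
δ = d·√n ⇒ n = (δ/d)² = (2.681 / 0.5789)² = 21.45.
Rounding up, n = 22.

n = 22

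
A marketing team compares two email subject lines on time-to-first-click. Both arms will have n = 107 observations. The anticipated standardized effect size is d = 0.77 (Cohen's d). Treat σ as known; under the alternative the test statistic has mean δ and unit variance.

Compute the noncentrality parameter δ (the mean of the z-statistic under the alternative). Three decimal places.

δ ≈ 5.632

The noncentrality parameter scales effect size by the design's sample-size factor: δ = d·√(n/2) = 0.77 × √(107/2) = 5.6321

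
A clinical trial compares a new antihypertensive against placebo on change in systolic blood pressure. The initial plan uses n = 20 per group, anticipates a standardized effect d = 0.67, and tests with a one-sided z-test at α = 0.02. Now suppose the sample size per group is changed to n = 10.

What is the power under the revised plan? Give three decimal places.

With n = 10 per group: δ = d·√(n/2) = 0.67 × √(10/2) = 1.4982. Critical value z_{0.02} = 2.054.
Revised power = Φ(δ − 2.054) = Φ(-0.556) = 0.2892.

Power ≈ 0.289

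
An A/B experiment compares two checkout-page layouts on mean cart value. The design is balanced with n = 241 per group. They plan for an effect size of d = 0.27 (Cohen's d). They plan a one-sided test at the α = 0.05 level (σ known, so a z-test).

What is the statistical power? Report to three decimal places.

Power ≈ 0.906

Noncentrality parameter: δ = d·√(n/2) = 0.27 × √(241/2) = 2.9639
One-sided α = 0.05 → critical value z_{0.05} = 1.645.
Power = P(Z > 1.645 − δ) = Φ(1.319) = 0.9064.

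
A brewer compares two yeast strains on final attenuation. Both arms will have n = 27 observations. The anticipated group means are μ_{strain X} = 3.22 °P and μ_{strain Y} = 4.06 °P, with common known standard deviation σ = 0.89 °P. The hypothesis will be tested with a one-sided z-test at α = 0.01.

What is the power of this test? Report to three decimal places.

Standardized effect: d = |μ_{strain X} − μ_{strain Y}| / σ = |3.22 − 4.06| / 0.89 = 0.9438
Noncentrality parameter: δ = d·√(n/2) = 0.9438 × √(27/2) = 3.4678
One-sided α = 0.01 → critical value z_{0.01} = 2.326.
Power = P(Z > 2.326 − δ) = Φ(1.141) = 0.8732.

Power ≈ 0.873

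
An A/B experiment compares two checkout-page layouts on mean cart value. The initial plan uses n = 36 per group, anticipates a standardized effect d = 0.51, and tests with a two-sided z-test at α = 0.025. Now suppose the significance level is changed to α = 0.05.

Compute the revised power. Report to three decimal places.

Power ≈ 0.581

δ = d·√(n/2) = 0.51 × √(36/2) = 2.1637 (unchanged). New critical value: z_{0.025} = 1.960.
Revised power = Φ(δ − 1.960) + Φ(−δ − 1.960) = Φ(0.204) + Φ(-4.124) = 0.5807 + 0.0000 = 0.5808.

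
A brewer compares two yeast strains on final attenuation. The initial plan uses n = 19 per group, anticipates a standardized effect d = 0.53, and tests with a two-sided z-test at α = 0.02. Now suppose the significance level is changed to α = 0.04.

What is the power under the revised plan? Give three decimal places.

δ = d·√(n/2) = 0.53 × √(19/2) = 1.6336 (unchanged). New critical value: z_{0.02} = 2.054.
Revised power = Φ(δ − 2.054) + Φ(−δ − 2.054) = Φ(-0.420) + Φ(-3.687) = 0.3372 + 0.0001 = 0.3373.

Power ≈ 0.337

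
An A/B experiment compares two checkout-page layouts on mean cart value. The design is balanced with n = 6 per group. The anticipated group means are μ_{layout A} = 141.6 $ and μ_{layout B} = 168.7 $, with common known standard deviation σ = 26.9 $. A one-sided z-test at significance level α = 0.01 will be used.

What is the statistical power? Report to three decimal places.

Power ≈ 0.280

Standardized effect: d = |μ_{layout A} − μ_{layout B}| / σ = |141.6 − 168.7| / 26.9 = 1.0074
Noncentrality parameter: λ = d·√(n/2) = 1.0074 × √(6/2) = 1.7449
Critical value for a one-sided test at α = 0.01: z_α = 2.326.
Power = P(Z > 2.326 − λ) = Φ(-0.581) = 0.2805.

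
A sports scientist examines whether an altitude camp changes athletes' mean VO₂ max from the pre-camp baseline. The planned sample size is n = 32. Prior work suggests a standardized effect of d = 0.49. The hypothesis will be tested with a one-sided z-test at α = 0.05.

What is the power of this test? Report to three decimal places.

Noncentrality parameter: δ = d·√n = 0.49 × √32 = 2.7719
One-sided α = 0.05 → critical value z_{0.05} = 1.645.
Power = Φ(δ − 1.645) = Φ(1.127) = 0.8701.

Power ≈ 0.870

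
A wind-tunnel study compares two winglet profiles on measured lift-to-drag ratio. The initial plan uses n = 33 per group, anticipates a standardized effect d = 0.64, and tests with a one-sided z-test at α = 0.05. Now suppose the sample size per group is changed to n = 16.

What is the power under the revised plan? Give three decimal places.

With n = 16 per group: δ = d·√(n/2) = 0.64 × √(16/2) = 1.8102. Critical value z_{0.05} = 1.645.
Revised power = Φ(δ − 1.645) = Φ(0.165) = 0.5657.

Power ≈ 0.566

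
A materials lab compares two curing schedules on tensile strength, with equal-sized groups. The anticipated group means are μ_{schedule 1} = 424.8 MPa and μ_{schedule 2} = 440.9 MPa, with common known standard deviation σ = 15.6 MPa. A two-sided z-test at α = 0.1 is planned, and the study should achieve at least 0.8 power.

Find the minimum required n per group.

n = 12 per group

Standardized effect: d = |μ_{schedule 1} − μ_{schedule 2}| / σ = |424.8 − 440.9| / 15.6 = 1.0321
Set Φ(δ − 1.645) = 0.8; then δ − 1.645 = Φ⁻¹(0.8) = 0.842, giving δ = 2.486.
(Ignoring the negligible lower-tail rejection probability gives the usual closed-form inversion.)
δ = d·√(n/2) ⇒ n = 2(δ/d)² = 2 × (2.486 / 1.0321)² = 11.61.
Round up to the next whole unit.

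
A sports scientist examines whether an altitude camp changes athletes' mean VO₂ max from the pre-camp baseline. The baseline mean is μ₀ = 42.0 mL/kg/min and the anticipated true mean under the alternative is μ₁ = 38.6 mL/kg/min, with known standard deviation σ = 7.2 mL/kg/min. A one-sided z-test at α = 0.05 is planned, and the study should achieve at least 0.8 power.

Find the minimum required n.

Standardized effect: d = |μ₁ − μ₀| / σ = |38.6 − 42.0| / 7.2 = 0.4722
Set Φ(δ − 1.645) = 0.8; then δ − 1.645 = Φ⁻¹(0.8) = 0.842, giving δ = 2.486.
δ = d·√n ⇒ n = (δ/d)² = (2.486 / 0.4722)² = 27.73.
Round up to the next whole unit.

n = 28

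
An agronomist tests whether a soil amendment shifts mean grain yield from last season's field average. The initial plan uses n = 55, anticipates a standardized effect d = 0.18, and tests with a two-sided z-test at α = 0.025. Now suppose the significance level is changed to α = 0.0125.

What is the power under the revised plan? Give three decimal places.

δ = d·√n = 0.18 × √55 = 1.3349 (unchanged). New critical value: z_{0.0063} = 2.498.
Revised power = Φ(δ − 2.498) + Φ(−δ − 2.498) = Φ(-1.163) + Φ(-3.833) = 0.1225 + 0.0001 = 0.1225.

Power ≈ 0.123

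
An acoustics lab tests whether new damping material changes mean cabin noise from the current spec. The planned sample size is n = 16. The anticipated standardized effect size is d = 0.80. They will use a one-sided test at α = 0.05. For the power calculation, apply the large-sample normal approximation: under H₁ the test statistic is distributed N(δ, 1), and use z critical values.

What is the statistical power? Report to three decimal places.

Noncentrality parameter: δ = d·√n = 0.80 × √16 = 3.2000
One-sided α = 0.05 → critical value z_{0.05} = 1.645.
Power = P(Z > 1.645 − δ) = Φ(1.555) = 0.9400.

Power ≈ 0.940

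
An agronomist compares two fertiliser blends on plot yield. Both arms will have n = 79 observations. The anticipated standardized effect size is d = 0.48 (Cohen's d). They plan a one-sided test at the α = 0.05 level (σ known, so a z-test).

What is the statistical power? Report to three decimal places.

Power ≈ 0.915

Noncentrality parameter: δ = d·√(n/2) = 0.48 × √(79/2) = 3.0168
One-sided α = 0.05 → critical value z_{0.05} = 1.645.
Power = P(Z > 1.645 − δ) = Φ(1.372) = 0.9150.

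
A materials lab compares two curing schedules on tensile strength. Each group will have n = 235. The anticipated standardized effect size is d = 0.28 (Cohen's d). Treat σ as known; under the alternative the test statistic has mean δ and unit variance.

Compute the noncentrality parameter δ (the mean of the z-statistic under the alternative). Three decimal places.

δ ≈ 3.035

δ = d·√(n/2) = 0.28 × √(235/2) = 3.0351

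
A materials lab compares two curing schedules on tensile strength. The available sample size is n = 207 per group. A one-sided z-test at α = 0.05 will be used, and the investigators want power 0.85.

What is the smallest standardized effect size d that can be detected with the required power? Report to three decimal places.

d ≈ 0.264

Required noncentrality: δ = z_{0.05} + z_{0.15} = 1.645 + 1.036 = 2.681.
δ = d·√(n/2) ⇒ d = δ/√(n/2) = 2.681/√(207/2) = 0.2636.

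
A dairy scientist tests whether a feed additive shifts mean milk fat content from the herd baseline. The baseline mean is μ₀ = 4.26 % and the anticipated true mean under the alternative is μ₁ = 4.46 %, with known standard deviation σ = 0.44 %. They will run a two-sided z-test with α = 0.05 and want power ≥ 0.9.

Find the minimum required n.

Standardized effect: d = |μ₁ − μ₀| / σ = |4.46 − 4.26| / 0.44 = 0.4545
Set Φ(δ − 1.960) = 0.9; then δ − 1.960 = Φ⁻¹(0.9) = 1.282, giving δ = 3.242.
(The Φ(−δ − z_{α/2}) term is vanishingly small for δ > 0 and is dropped in the standard sample-size formula.)
δ = d·√n ⇒ n = (δ/d)² = (3.242 / 0.4545)² = 50.86.
Rounding up, n = 51.

n = 51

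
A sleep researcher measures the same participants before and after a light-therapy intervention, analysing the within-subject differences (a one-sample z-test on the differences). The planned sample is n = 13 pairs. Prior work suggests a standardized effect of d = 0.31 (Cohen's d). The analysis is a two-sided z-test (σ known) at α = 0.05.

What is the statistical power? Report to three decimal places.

Power ≈ 0.201

Noncentrality parameter: δ = d·√n = 0.31 × √13 = 1.1177
Two-sided α = 0.05 → critical value z_{0.025} = 1.960.
Power = Φ(δ − 1.960) + Φ(−δ − 1.960) = Φ(-0.842) + Φ(-3.078) = 0.1998 + 0.0010 = 0.2009.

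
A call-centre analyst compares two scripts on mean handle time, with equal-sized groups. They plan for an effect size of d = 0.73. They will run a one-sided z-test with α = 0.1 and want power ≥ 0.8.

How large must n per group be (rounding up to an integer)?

Set Φ(δ − 1.282) = 0.8; then δ − 1.282 = Φ⁻¹(0.8) = 0.842, giving δ = 2.123.
δ = d·√(n/2) ⇒ n = 2(δ/d)² = 2 × (2.123 / 0.73)² = 16.92.
Rounding up, n = 17 per group.

n = 17 per group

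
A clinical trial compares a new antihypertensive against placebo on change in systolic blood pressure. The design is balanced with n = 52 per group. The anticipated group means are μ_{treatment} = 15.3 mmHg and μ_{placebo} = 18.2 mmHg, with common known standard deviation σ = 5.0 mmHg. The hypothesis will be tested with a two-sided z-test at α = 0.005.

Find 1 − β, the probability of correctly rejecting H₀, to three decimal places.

Power ≈ 0.560

Standardized effect: d = |μ_{treatment} − μ_{placebo}| / σ = |15.3 − 18.2| / 5.0 = 0.5800
Noncentrality parameter: δ = d·√(n/2) = 0.5800 × √(52/2) = 2.9574
Two-sided α = 0.005 → critical value z_{0.0025} = 2.807.
Power = Φ(δ − 2.807) + Φ(−δ − 2.807) = Φ(0.150) + Φ(-5.764) = 0.5598 + 0.0000 = 0.5598.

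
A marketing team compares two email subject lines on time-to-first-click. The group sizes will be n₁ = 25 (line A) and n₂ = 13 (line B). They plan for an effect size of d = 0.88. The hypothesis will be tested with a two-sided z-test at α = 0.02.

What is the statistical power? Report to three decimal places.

Power ≈ 0.598

Noncentrality parameter: δ = d / √(1/n₁ + 1/n₂) = 0.88 / √(1/25 + 1/13) = 2.5735
Two-sided α = 0.02 → critical value z_{0.01} = 2.326.
Power = Φ(δ − 2.326) + Φ(−δ − 2.326) = Φ(0.247) + Φ(-4.900) = 0.5976 + 0.0000 = 0.5976.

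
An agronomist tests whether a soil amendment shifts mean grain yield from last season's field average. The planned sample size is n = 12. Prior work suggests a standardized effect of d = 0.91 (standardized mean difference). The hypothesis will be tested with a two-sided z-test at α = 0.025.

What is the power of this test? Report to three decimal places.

Power ≈ 0.819

Noncentrality parameter: λ = d·√n = 0.91 × √12 = 3.1523
Critical value for a two-sided test at α = 0.025: z_{α/2} = 2.241.
Power = Φ(λ − 2.241) + Φ(−λ − 2.241) = Φ(0.911) + Φ(-5.394) = 0.8188 + 0.0000 = 0.8188.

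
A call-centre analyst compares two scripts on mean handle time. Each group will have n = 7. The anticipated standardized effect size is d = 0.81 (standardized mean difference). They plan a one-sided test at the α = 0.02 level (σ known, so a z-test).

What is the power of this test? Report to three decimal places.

Power ≈ 0.295

Noncentrality parameter: δ = d·√(n/2) = 0.81 × √(7/2) = 1.5154
Critical value for a one-sided test at α = 0.02: z_α = 2.054.
Power = Φ(δ − 2.054) = Φ(-0.538) = 0.2952.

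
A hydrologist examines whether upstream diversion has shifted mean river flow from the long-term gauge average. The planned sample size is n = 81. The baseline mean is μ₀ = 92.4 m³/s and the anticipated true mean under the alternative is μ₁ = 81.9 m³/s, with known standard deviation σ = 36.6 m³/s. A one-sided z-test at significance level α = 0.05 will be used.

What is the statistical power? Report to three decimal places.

Power ≈ 0.826

Standardized effect: d = |μ₁ − μ₀| / σ = |81.9 − 92.4| / 36.6 = 0.2869
Noncentrality parameter: δ = d·√n = 0.2869 × √81 = 2.5820
One-sided α = 0.05 → critical value z_{0.05} = 1.645.
Power = Φ(δ − 1.645) = Φ(0.937) = 0.8256.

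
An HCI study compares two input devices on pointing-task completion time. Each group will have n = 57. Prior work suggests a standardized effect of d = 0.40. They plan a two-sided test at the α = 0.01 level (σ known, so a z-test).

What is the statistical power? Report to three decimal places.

Noncentrality parameter: δ = d·√(n/2) = 0.40 × √(57/2) = 2.1354
Two-sided α = 0.01 → critical value z_{0.005} = 2.576.
Power = Φ(δ − 2.576) + Φ(−δ − 2.576) = Φ(-0.440) + Φ(-4.711) = 0.3298 + 0.0000 = 0.3298.

Power ≈ 0.330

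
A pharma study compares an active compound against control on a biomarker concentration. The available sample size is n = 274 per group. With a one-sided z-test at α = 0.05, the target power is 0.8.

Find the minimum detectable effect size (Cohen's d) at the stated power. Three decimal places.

d ≈ 0.212

Need Φ(δ − 1.645) = 0.8, so δ = 1.645 + 0.842 = 2.486.
δ = d·√(n/2) ⇒ d = δ/√(n/2) = 2.486/√(274/2) = 0.2124.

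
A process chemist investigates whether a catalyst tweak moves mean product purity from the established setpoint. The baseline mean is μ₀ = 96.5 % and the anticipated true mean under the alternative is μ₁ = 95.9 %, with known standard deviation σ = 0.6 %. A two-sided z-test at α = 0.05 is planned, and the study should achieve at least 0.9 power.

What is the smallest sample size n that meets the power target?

Standardized effect: d = |μ₁ − μ₀| / σ = |95.9 − 96.5| / 0.6 = 1.0000
Set Φ(δ − 1.960) = 0.9; then δ − 1.960 = Φ⁻¹(0.9) = 1.282, giving δ = 3.242.
(The Φ(−δ − z_{α/2}) term is vanishingly small for δ > 0 and is dropped in the standard sample-size formula.)
δ = d·√n ⇒ n = (δ/d)² = (3.242 / 1.0000)² = 10.51.
Rounding up, n = 11.

n = 11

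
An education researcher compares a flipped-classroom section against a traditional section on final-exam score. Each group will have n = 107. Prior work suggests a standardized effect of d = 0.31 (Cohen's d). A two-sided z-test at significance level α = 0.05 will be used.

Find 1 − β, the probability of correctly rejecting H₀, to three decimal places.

Noncentrality parameter: δ = d·√(n/2) = 0.31 × √(107/2) = 2.2675
Two-sided α = 0.05 → critical value z_{0.025} = 1.960.
Power = Φ(δ − 1.960) + Φ(−δ − 1.960) = Φ(0.307) + Φ(-4.227) = 0.6208 + 0.0000 = 0.6208.

Power ≈ 0.621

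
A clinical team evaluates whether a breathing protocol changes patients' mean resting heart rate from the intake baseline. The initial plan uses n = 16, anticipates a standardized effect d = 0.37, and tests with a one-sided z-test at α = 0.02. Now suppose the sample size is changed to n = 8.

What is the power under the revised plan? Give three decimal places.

With n = 8: δ = d·√n = 0.37 × √8 = 1.0465. Critical value z_{0.02} = 2.054.
Revised power = Φ(δ − 2.054) = Φ(-1.007) = 0.1569.

Power ≈ 0.157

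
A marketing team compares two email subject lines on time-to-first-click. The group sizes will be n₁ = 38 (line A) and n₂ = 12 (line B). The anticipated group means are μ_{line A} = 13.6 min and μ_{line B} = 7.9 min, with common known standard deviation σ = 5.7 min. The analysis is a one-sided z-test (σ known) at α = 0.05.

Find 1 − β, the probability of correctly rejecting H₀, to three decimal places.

Standardized effect: d = |μ_{line A} − μ_{line B}| / σ = |13.6 − 7.9| / 5.7 = 1.0000
Noncentrality parameter: δ = d / √(1/n₁ + 1/n₂) = 1.0000 / √(1/38 + 1/12) = 3.0199
One-sided α = 0.05 → critical value z_{0.05} = 1.645.
Power = P(Z > 1.645 − δ) = Φ(1.375) = 0.9154.

Power ≈ 0.915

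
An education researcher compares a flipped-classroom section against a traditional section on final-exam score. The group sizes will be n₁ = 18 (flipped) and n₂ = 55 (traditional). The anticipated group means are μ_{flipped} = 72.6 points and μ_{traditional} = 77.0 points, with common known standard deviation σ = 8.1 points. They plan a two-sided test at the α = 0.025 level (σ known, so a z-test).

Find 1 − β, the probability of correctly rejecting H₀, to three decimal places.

Standardized effect: d = |μ_{flipped} − μ_{traditional}| / σ = |72.6 − 77.0| / 8.1 = 0.5432
Noncentrality parameter: δ = d / √(1/n₁ + 1/n₂) = 0.5432 / √(1/18 + 1/55) = 2.0004
Critical value for a two-sided test at α = 0.025: z_{α/2} = 2.241.
Power = Φ(δ − 2.241) + Φ(−δ − 2.241) = Φ(-0.241) + Φ(-4.242) = 0.4048 + 0.0000 = 0.4048.

Power ≈ 0.405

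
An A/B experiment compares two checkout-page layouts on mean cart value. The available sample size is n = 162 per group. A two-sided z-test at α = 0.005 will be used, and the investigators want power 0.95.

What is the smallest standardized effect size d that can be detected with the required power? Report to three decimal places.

d ≈ 0.495

Required noncentrality: δ = z_{0.0025} + z_{0.05} = 2.807 + 1.645 = 4.452.
(Lower-tail contribution to power is negligible for δ > 0.)
δ = d·√(n/2) ⇒ d = δ/√(n/2) = 4.452/√(162/2) = 0.4947.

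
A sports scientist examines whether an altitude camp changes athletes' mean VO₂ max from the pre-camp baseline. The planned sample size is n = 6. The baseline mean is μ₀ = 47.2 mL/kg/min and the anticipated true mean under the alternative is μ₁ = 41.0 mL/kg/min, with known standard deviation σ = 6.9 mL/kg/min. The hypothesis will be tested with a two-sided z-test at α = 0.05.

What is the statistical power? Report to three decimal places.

Standardized effect: d = |μ₁ − μ₀| / σ = |41.0 − 47.2| / 6.9 = 0.8986
Noncentrality parameter: δ = d·√n = 0.8986 × √6 = 2.2010
Critical value for a two-sided test at α = 0.05: z_{α/2} = 1.960.
Power = Φ(δ − 1.960) + Φ(−δ − 1.960) = Φ(0.241) + Φ(-4.161) = 0.5952 + 0.0000 = 0.5952.

Power ≈ 0.595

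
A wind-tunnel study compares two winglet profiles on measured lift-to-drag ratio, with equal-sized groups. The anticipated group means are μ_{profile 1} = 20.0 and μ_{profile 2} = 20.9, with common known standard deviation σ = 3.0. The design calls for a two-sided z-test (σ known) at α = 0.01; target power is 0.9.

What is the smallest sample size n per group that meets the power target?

Standardized effect: d = |μ_{profile 1} − μ_{profile 2}| / σ = |20.0 − 20.9| / 3.0 = 0.3000
For power 0.9 need Φ(δ − z_{0.005}) = 0.9, so δ = z_{0.005} + z_{0.10} = 2.576 + 1.282 = 3.857.
(The Φ(−δ − z_{α/2}) term is vanishingly small for δ > 0 and is dropped in the standard sample-size formula.)
δ = d·√(n/2) ⇒ n = 2(δ/d)² = 2 × (3.857 / 0.3000)² = 330.65.
Rounding up, n = 331 per group.

n = 331 per group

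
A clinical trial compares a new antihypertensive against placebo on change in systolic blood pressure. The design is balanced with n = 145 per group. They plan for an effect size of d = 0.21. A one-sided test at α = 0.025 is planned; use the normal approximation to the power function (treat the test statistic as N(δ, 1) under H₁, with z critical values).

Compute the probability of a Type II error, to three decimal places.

β ≈ 0.568

Noncentrality parameter: δ = d·√(n/2) = 0.21 × √(145/2) = 1.7881
Critical value for a one-sided test at α = 0.025: z_α = 1.960.
Power = P(Z > 1.960 − δ) = Φ(-0.172) = 0.4318.
Type II error: β = 1 − power = 1 − 0.4318 = 0.5682.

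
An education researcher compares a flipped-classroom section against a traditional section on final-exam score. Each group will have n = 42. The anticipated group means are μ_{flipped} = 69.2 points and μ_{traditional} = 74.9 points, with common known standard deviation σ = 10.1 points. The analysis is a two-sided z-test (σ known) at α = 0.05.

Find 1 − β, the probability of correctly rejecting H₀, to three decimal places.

Power ≈ 0.734

Standardized effect: d = |μ_{flipped} − μ_{traditional}| / σ = |69.2 − 74.9| / 10.1 = 0.5644
Noncentrality parameter: δ = d·√(n/2) = 0.5644 × √(42/2) = 2.5862
Two-sided α = 0.05 → critical value z_{0.025} = 1.960.
Power = Φ(δ − 1.960) + Φ(−δ − 1.960) = Φ(0.626) + Φ(-4.546) = 0.7344 + 0.0000 = 0.7344.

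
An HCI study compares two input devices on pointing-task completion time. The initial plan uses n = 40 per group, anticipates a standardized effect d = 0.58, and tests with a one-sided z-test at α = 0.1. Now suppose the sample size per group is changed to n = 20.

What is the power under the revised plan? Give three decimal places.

Power ≈ 0.710

With n = 20 per group: δ = d·√(n/2) = 0.58 × √(20/2) = 1.8341. Critical value z_{0.1} = 1.282.
Revised power = Φ(δ − 1.282) = Φ(0.553) = 0.7097.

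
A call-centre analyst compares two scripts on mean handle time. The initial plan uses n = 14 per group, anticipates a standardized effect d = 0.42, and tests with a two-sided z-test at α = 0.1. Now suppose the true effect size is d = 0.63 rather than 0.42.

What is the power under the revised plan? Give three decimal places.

Power ≈ 0.509

With d = 0.63: δ = d·√(n/2) = 0.63 × √(14/2) = 1.6668. Critical value z_{0.05} = 1.645.
Revised power = Φ(δ − 1.645) + Φ(−δ − 1.645) = Φ(0.022) + Φ(-3.312) = 0.5088 + 0.0005 = 0.5092.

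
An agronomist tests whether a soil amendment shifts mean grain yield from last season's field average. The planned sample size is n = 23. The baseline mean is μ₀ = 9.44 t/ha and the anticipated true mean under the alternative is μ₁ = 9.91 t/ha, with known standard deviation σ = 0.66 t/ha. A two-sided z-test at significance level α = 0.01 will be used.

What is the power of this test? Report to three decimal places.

Standardized effect: d = |μ₁ − μ₀| / σ = |9.91 − 9.44| / 0.66 = 0.7121
Noncentrality parameter: δ = d·√n = 0.7121 × √23 = 3.4152
Two-sided α = 0.01 → critical value z_{0.005} = 2.576.
Power = Φ(δ − 2.576) + Φ(−δ − 2.576) = Φ(0.839) + Φ(-5.991) = 0.7994 + 0.0000 = 0.7994.

Power ≈ 0.799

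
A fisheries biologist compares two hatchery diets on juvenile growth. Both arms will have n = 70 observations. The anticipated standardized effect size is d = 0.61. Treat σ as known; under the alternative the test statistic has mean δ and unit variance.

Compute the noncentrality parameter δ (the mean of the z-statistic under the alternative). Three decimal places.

The noncentrality parameter scales effect size by the design's sample-size factor: δ = d·√(n/2) = 0.61 × √(70/2) = 3.6088

δ ≈ 3.609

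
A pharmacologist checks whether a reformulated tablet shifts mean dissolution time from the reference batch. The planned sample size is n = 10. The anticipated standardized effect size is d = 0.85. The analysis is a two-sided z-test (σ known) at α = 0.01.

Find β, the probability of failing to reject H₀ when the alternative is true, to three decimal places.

β ≈ 0.455

Noncentrality parameter: λ = d·√n = 0.85 × √10 = 2.6879
Two-sided α = 0.01 → critical value z_{0.005} = 2.576.
Power = Φ(λ − 2.576) + Φ(−λ − 2.576) = Φ(0.112) + Φ(-5.264) = 0.5446 + 0.0000 = 0.5446.
Type II error: β = 1 − power = 1 − 0.5446 = 0.4554.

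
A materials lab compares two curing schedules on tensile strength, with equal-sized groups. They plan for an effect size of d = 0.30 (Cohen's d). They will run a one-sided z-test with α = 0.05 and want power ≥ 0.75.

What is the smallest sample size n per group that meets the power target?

Set Φ(δ − 1.645) = 0.75; then δ − 1.645 = Φ⁻¹(0.75) = 0.674, giving δ = 2.319.
δ = d·√(n/2) ⇒ n = 2(δ/d)² = 2 × (2.319 / 0.30)² = 119.54.
Rounding up, n = 120 per group.

n = 120 per group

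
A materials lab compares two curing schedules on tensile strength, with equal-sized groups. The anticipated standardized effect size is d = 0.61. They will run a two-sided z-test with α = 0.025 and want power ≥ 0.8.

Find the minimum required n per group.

For power 0.8 need Φ(δ − z_{0.0125}) = 0.8, so δ = z_{0.0125} + z_{0.20} = 2.241 + 0.842 = 3.083.
(For δ > 0 the lower-tail rejection region contributes negligibly to power, so the one-term inversion is standard.)
δ = d·√(n/2) ⇒ n = 2(δ/d)² = 2 × (3.083 / 0.61)² = 51.09.
Rounding up, n = 52 per group.

n = 52 per group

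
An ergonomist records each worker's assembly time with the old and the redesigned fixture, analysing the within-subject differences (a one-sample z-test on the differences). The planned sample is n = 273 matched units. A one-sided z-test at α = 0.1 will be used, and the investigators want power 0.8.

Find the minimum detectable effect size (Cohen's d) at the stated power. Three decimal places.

Required noncentrality: δ = z_{0.1} + z_{0.20} = 1.282 + 0.842 = 2.123.
δ = d·√n ⇒ d = δ/√n = 2.123/√273 = 0.1285.

d ≈ 0.129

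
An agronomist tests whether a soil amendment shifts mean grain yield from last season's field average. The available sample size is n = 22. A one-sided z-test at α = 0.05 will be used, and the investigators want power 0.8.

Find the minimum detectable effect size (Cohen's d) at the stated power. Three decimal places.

d ≈ 0.530

Need Φ(δ − 1.645) = 0.8, so δ = 1.645 + 0.842 = 2.486.
δ = d·√n ⇒ d = δ/√n = 2.486/√22 = 0.5301.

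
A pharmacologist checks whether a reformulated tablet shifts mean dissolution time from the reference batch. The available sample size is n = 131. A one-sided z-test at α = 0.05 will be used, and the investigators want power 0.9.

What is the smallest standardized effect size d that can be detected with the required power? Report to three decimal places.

Required noncentrality: δ = z_{0.05} + z_{0.10} = 1.645 + 1.282 = 2.926.
δ = d·√n ⇒ d = δ/√n = 2.926/√131 = 0.2557.

d ≈ 0.256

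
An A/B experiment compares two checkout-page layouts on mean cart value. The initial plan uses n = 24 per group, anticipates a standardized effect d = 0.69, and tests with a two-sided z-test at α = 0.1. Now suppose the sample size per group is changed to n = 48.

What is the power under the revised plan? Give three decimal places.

With n = 48 per group: δ = d·√(n/2) = 0.69 × √(48/2) = 3.3803. Critical value z_{0.05} = 1.645.
Revised power = Φ(δ − 1.645) + Φ(−δ − 1.645) = Φ(1.735) + Φ(-5.025) = 0.9587 + 0.0000 = 0.9587.

Power ≈ 0.959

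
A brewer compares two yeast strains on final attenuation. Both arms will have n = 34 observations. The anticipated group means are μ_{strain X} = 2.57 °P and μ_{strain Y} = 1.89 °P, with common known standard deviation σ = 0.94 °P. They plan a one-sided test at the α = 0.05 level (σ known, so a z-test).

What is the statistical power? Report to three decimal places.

Power ≈ 0.910

Standardized effect: d = |μ_{strain X} − μ_{strain Y}| / σ = |2.57 − 1.89| / 0.94 = 0.7234
Noncentrality parameter: δ = d·√(n/2) = 0.7234 × √(34/2) = 2.9827
One-sided α = 0.05 → critical value z_{0.05} = 1.645.
Power = P(Z > 1.645 − δ) = Φ(1.338) = 0.9095.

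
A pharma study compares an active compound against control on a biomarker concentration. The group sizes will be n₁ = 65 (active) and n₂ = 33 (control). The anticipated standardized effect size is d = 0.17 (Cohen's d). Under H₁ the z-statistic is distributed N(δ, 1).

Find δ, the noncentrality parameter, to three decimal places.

δ = d / √(1/n₁ + 1/n₂) = 0.17 / √(1/65 + 1/33) = 0.7953

δ ≈ 0.795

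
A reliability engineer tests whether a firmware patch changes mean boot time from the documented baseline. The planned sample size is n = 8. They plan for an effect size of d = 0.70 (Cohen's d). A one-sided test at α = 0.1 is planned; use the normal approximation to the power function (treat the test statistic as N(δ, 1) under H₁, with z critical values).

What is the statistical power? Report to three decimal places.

Noncentrality parameter: δ = d·√n = 0.70 × √8 = 1.9799
Critical value for a one-sided test at α = 0.1: z_α = 1.282.
Power = P(Z > 1.282 − δ) = Φ(0.698) = 0.7575.

Power ≈ 0.758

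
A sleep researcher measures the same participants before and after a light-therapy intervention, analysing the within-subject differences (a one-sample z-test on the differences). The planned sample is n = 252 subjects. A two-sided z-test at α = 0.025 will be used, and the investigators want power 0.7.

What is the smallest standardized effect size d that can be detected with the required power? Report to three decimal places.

d ≈ 0.174

Required noncentrality: δ = z_{0.0125} + z_{0.30} = 2.241 + 0.524 = 2.766.
(Lower-tail contribution to power is negligible for δ > 0.)
δ = d·√n ⇒ d = δ/√n = 2.766/√252 = 0.1742.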